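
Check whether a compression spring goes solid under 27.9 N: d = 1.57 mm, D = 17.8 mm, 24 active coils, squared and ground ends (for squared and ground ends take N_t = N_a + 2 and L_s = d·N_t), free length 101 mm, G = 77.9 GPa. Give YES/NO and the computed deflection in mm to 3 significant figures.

k = Gd⁴/(8D³N_a) = (77.9×10³)(1.57⁴)/(8·17.8³·24) = 0.43709 N/mm
N_t = 26; L_s = 1.57·26 = 40.82 mm; δ_solid = L₀ − L_s = 101 − 40.82 = 60.18 mm
δ = F/k = 27.9/0.43709 = 63.831 mm
δ ≥ δ_solid → spring goes solid

YES, δ = 63.8 mm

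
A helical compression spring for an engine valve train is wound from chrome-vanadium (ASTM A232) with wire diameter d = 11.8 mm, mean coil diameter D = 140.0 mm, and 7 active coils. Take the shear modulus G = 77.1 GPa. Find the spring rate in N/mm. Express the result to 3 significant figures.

9.73 N/mm

k = Gd⁴/(8D³N_a) = (77.1×10³ × 11.8⁴) / (8 × 140.0³ × 7)
  = 1.4948e+09 / 1.53664e+08 = 9.7277 N/mm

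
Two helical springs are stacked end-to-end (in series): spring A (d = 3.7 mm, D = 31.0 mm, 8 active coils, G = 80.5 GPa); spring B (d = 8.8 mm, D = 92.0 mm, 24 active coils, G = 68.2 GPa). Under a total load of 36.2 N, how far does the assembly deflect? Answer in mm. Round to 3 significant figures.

17.8 mm

k_A = Gd⁴/(8D³N_a) = (80.5×10³)(3.7⁴)/(8·31.0³·8) = 7.9129 N/mm
k_B = Gd⁴/(8D³N_a) = (68.2×10³)(8.8⁴)/(8·92.0³·24) = 2.7356 N/mm
Series: 1/k_eq = 1/7.9129 + 1/2.7356 = 0.49193; k_eq = 2.0328 N/mm
δ = F/k_eq = 36.2/2.0328 = 17.808 mm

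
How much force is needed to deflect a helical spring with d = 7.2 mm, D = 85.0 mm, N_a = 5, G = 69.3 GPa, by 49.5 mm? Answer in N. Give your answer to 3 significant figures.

k = Gd⁴/(8D³N_a) = (69.3×10³)(7.2⁴)/(8·85.0³·5) = 7.5813 N/mm
F = k·δ = 7.5813 × 49.5 = 375.28 N

375 N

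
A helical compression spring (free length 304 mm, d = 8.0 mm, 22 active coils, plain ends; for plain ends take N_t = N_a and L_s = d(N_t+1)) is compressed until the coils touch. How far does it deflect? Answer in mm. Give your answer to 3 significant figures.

120 mm

N_t = 22; L_s = 8.0·23 = 184 mm
δ_solid = L₀ − L_s = 304 − 184 = 120 mm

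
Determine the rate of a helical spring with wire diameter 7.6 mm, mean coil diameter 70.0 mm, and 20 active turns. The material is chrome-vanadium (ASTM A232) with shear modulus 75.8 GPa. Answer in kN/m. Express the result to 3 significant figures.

k = Gd⁴/(8D³N_a) = (75.8×10³ × 7.6⁴) / (8 × 70.0³ × 20)
  = 2.52885e+08 / 5.488e+07 = 4.608 N/mm

4.61 kN/m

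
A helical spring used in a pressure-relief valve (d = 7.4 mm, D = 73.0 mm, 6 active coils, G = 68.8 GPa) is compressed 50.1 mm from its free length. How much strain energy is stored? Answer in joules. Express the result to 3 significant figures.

k = Gd⁴/(8D³N_a) = (68.8×10³)(7.4⁴)/(8·73.0³·6) = 11.049 N/mm
U = ½kδ² = 0.5 × 11.049 × 50.1² = 13866 N·mm = 13.866 J

13.9 J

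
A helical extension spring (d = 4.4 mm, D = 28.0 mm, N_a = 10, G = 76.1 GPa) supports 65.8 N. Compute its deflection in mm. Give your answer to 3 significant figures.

4.05 mm

k = Gd⁴/(8D³N_a) = (76.1×10³)(4.4⁴)/(8·28.0³·10) = 16.242 N/mm
δ = F/k = 65.8 / 16.242 = 4.0513 mm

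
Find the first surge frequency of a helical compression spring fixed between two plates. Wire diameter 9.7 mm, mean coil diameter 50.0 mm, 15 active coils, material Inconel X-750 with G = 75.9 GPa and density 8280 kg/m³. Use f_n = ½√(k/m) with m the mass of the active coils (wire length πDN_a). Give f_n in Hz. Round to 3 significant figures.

88.1 Hz

k = Gd⁴/(8D³N_a) = (75.9×10³)(9.7⁴)/(8·50.0³·15) = 44.796 N/mm = 44796 N/m
Wire length L = πDN_a = π·50.0·15 = 2356.2 mm
m = ρ·(πd²/4)·L = 8280 × 73.898×10⁻⁶ m² × 2.3562 m = 1.4417 kg
f_n = ½√(k/m) = 0.5·√(44796/1.4417) = 0.5·√(31072) = 88.136 Hz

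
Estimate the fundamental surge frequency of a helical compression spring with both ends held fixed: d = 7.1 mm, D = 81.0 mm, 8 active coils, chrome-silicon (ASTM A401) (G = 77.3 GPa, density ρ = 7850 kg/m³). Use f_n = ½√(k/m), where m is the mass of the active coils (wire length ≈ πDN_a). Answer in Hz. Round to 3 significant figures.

47.8 Hz

k = Gd⁴/(8D³N_a) = (77.3×10³)(7.1⁴)/(8·81.0³·8) = 5.7753 N/mm = 5775.3 N/m
Wire length L = πDN_a = π·81.0·8 = 2035.8 mm
m = ρ·(πd²/4)·L = 7850 × 39.592×10⁻⁶ m² × 2.0358 m = 0.6327 kg
f_n = ½√(k/m) = 0.5·√(5775.3/0.6327) = 0.5·√(9128) = 47.77 Hz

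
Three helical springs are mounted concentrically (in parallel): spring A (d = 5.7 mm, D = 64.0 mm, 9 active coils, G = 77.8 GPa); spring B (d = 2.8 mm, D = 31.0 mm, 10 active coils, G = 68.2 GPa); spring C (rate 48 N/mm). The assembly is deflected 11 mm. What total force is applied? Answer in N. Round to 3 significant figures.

595 N

k_A = Gd⁴/(8D³N_a) = (77.8×10³)(5.7⁴)/(8·64.0³·9) = 4.3512 N/mm
k_B = Gd⁴/(8D³N_a) = (68.2×10³)(2.8⁴)/(8·31.0³·10) = 1.7589 N/mm
Parallel: k_eq = 4.3512 + 1.7589 + 48 = 54.11 N/mm
F = k_eq·δ = 54.11·11 = 595.21 N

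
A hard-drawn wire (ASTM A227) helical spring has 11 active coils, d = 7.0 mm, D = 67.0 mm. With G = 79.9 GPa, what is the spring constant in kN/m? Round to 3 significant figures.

7.25 kN/m

k = Gd⁴/(8D³N_a) = (79.9×10³ × 7.0⁴) / (8 × 67.0³ × 11)
  = 1.9184e+08 / 2.64671e+07 = 7.2482 N/mm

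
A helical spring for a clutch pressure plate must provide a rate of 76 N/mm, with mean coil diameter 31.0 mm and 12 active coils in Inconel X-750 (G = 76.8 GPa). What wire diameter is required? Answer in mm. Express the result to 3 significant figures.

d = (8D³N_a·k / G)^(1/4) = (8·31.0³·12·76 / (76.8×10³))^0.25
  = (2830.1)^0.25 = 7.2938 mm

7.29 mm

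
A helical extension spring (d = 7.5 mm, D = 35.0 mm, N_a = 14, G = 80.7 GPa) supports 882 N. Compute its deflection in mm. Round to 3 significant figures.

16.6 mm

k = Gd⁴/(8D³N_a) = (80.7×10³)(7.5⁴)/(8·35.0³·14) = 53.174 N/mm
δ = F/k = 882 / 53.174 = 16.587 mm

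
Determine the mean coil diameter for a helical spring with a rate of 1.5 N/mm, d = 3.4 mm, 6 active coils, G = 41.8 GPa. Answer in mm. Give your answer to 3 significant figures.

D = (Gd⁴/(8N_a·k))^(1/3) = (41.8×10³·3.4⁴/(8·6·1.5))^(1/3)
  = (77581.7)^(1/3) = 42.6501 mm

42.7 mm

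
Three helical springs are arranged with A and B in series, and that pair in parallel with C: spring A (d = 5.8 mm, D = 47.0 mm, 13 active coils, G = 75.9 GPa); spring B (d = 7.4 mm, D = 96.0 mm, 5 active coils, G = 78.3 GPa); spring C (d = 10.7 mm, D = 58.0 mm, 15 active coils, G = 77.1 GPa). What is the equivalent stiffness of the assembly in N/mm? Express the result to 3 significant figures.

46.8 N/mm

k_A = Gd⁴/(8D³N_a) = (75.9×10³)(5.8⁴)/(8·47.0³·13) = 7.9548 N/mm
k_B = Gd⁴/(8D³N_a) = (78.3×10³)(7.4⁴)/(8·96.0³·5) = 6.6346 N/mm
k_C = Gd⁴/(8D³N_a) = (77.1×10³)(10.7⁴)/(8·58.0³·15) = 43.164 N/mm
Springs A,B series: k_AB = 1/(1/7.9548+1/6.6346) = 3.6175 N/mm; parallel with C: k_eq = 3.6175+43.164 = 46.782 N/mm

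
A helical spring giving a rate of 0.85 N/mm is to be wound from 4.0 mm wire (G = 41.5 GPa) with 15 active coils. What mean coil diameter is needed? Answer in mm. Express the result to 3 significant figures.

D = (Gd⁴/(8N_a·k))^(1/3) = (41.5×10³·4.0⁴/(8·15·0.85))^(1/3)
  = (104157)^(1/3) = 47.0503 mm

47.1 mm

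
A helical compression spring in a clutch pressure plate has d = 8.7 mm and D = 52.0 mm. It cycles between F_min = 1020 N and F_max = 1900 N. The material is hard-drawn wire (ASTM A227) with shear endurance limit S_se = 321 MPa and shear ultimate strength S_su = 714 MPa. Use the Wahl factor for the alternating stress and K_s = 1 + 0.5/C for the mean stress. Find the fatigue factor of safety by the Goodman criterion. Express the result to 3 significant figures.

1.26

C = D/d = 52.0/8.7 = 5.9770; K_W = (4C−1)/(4C−4)+0.615/C = 1.2536; K_s = 1+0.5/C = 1.0837
F_a = (F_max−F_min)/2 = 440 N; F_m = (F_max+F_min)/2 = 1460 N
τ_a = K_W·8F_aD/(πd³) = 1.2536 × 88.479 = 110.92 MPa
τ_m = K_s·8F_mD/(πd³) = 1.0837 × 293.59 = 318.15 MPa
Goodman: 1/n_f = τ_a/S_se + τ_m/S_su = 110.92/321 + 318.15/714 = 0.34553 + 0.44559 = 0.79112
n_f = 1/0.79112 = 1.264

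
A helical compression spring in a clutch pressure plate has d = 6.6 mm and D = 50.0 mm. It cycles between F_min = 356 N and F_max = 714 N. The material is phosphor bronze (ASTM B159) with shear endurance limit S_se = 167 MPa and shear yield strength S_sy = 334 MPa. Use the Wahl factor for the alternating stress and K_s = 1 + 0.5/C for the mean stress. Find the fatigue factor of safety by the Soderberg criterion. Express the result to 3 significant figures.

C = D/d = 50.0/6.6 = 7.5758; K_W = (4C−1)/(4C−4)+0.615/C = 1.1952; K_s = 1+0.5/C = 1.0660
F_a = (F_max−F_min)/2 = 179 N; F_m = (F_max+F_min)/2 = 535 N
τ_a = K_W·8F_aD/(πd³) = 1.1952 × 79.274 = 94.751 MPa
τ_m = K_s·8F_mD/(πd³) = 1.0660 × 236.94 = 252.57 MPa
Soderberg: 1/n_f = τ_a/S_se + τ_m/S_sy = 94.751/167 + 252.57/334 = 0.56737 + 0.75621 = 1.3236
n_f = 1/1.3236 = 0.7555

0.756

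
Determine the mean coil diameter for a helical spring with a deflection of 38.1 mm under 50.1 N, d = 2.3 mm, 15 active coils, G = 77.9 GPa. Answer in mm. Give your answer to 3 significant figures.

24.0 mm

Required rate k = F/δ = 50.1/38.1 = 1.315 N/mm
D = (Gd⁴/(8N_a·k))^(1/3) = (77.9×10³·2.3⁴/(8·15·1.315))^(1/3)
  = (13815.1)^(1/3) = 23.9949 mm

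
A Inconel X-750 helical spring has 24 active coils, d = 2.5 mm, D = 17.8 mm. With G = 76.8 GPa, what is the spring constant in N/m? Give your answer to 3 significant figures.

k = Gd⁴/(8D³N_a) = (76.8×10³ × 2.5⁴) / (8 × 17.8³ × 24)
  = 3e+06 / 1.08283e+06 = 2.7705 N/mm = 2770.5 N/m

2770 N/m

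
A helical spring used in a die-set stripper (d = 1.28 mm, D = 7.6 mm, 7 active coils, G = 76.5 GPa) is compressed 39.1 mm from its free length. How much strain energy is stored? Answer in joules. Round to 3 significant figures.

6.39 J

k = Gd⁴/(8D³N_a) = (76.5×10³)(1.28⁴)/(8·7.6³·7) = 8.3536 N/mm
U = ½kδ² = 0.5 × 8.3536 × 39.1² = 6385.5 N·mm = 6.3855 J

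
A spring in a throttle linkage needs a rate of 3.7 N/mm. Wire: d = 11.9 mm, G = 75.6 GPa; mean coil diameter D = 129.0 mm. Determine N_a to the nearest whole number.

N_a = Gd⁴/(8D³k) = (75.6×10³ × 11.9⁴)/(8 × 129.0³ × 3.7)
    = 1.51604e+09 / 6.3542e+07 = 23.86 → 24 coils

24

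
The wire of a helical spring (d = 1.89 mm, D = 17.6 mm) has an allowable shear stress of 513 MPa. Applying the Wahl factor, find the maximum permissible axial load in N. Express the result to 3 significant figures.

C = D/d = 17.6/1.89 = 9.3122
K_W = (4C−1)/(4C−4) + 0.615/C = 36.249/33.249 + 0.0660 = 1.1563
τ_max = K·8FD/(πd³) → F_max = τ_allow·πd³/(8DK)
F_max = 513·π·1.89³/(8·17.6·1.1563) = 10881/162.8 = 66.833 N

66.8 N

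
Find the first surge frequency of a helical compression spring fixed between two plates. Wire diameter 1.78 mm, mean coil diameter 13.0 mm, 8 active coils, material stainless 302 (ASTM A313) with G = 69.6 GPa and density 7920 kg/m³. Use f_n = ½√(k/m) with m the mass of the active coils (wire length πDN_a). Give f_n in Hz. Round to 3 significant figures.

439 Hz

k = Gd⁴/(8D³N_a) = (69.6×10³)(1.78⁴)/(8·13.0³·8) = 4.9691 N/mm = 4969.1 N/m
Wire length L = πDN_a = π·13.0·8 = 326.73 mm
m = ρ·(πd²/4)·L = 7920 × 2.4885×10⁻⁶ m² × 0.32673 m = 0.0064393 kg
f_n = ½√(k/m) = 0.5·√(4969.1/0.0064393) = 0.5·√(7.7169e+05) = 439.23 Hz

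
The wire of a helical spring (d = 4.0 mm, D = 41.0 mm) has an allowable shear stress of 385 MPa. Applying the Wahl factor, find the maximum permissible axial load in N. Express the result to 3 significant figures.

207 N

C = D/d = 41.0/4.0 = 10.2500
K_W = (4C−1)/(4C−4) + 0.615/C = 40.000/37.000 + 0.0600 = 1.1411
τ_max = K·8FD/(πd³) → F_max = τ_allow·πd³/(8DK)
F_max = 385·π·4.0³/(8·41.0·1.1411) = 77409/374.27 = 206.82 N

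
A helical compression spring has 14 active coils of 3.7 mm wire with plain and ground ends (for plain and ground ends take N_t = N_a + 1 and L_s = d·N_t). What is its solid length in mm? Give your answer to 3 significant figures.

55.5 mm

plain and ground ends: N_t = N_a + 1 = 14 + 1 = 15
L_s = d·N_t = 3.7 × 15 = 55.5 mm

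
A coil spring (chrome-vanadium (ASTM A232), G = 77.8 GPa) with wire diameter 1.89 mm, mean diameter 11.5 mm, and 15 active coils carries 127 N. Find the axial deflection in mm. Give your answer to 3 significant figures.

23.3 mm

k = Gd⁴/(8D³N_a) = (77.8×10³)(1.89⁴)/(8·11.5³·15) = 5.4394 N/mm
δ = F/k = 127 / 5.4394 = 23.348 mm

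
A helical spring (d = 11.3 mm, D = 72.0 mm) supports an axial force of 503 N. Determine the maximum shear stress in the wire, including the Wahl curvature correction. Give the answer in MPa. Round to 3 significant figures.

Spring index C = D/d = 72.0/11.3 = 6.3717
K_W = (4C−1)/(4C−4) + 0.615/C = 24.487/21.487 + 0.0965 = 1.2361
τ₀ = 8FD/(πd³) = 8·503·72.0/(π·11.3³) = 289728/4533 = 63.915 MPa
τ_max = K·τ₀ = 1.2361 × 63.915 = 79.008 MPa

79.0 MPa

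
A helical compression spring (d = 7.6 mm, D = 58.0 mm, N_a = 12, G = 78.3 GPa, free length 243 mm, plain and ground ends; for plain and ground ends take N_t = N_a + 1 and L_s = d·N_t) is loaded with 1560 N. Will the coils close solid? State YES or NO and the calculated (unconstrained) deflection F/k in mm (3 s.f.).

NO, δ = 112 mm

k = Gd⁴/(8D³N_a) = (78.3×10³)(7.6⁴)/(8·58.0³·12) = 13.946 N/mm
N_t = 13; L_s = 7.6·13 = 98.8 mm; δ_solid = L₀ − L_s = 243 − 98.8 = 144.2 mm
δ = F/k = 1560/13.946 = 111.86 mm
δ < δ_solid → spring does not go solid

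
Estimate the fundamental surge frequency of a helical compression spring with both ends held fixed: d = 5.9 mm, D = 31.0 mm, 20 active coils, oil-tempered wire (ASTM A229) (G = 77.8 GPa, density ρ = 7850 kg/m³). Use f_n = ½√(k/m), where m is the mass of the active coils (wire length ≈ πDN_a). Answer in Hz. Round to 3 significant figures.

k = Gd⁴/(8D³N_a) = (77.8×10³)(5.9⁴)/(8·31.0³·20) = 19.778 N/mm = 19778 N/m
Wire length L = πDN_a = π·31.0·20 = 1947.8 mm
m = ρ·(πd²/4)·L = 7850 × 27.34×10⁻⁶ m² × 1.9478 m = 0.41803 kg
f_n = ½√(k/m) = 0.5·√(19778/0.41803) = 0.5·√(47313) = 108.76 Hz

109 Hz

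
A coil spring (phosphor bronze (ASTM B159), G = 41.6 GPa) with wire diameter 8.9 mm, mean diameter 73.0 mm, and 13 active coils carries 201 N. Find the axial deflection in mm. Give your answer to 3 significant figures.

k = Gd⁴/(8D³N_a) = (41.6×10³)(8.9⁴)/(8·73.0³·13) = 6.4514 N/mm
δ = F/k = 201 / 6.4514 = 31.156 mm

31.2 mm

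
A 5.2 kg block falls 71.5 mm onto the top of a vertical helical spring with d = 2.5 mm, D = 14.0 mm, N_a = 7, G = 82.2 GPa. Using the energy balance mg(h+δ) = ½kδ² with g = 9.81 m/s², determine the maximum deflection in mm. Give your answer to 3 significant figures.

21.3 mm

k = Gd⁴/(8D³N_a) = (82.2×10³)(2.5⁴)/(8·14.0³·7) = 20.896 N/mm
W = mg = 5.2 × 9.81 = 51.012 N
½kδ² − Wδ − Wh = 0 → δ = (W + √(W² + 2kWh))/k
δ = (51.012 + √(2602.2 + 152429))/20.896 = (51.012 + 393.74)/20.896 = 21.284 mm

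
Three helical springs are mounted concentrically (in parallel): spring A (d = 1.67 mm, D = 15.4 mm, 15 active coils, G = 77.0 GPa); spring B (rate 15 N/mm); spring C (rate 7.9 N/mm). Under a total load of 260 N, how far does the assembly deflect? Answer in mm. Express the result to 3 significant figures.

10.7 mm

k_A = Gd⁴/(8D³N_a) = (77.0×10³)(1.67⁴)/(8·15.4³·15) = 1.3665 N/mm
Parallel: k_eq = 1.3665 + 15 + 7.9 = 24.267 N/mm
δ = F/k_eq = 260/24.267 = 10.714 mm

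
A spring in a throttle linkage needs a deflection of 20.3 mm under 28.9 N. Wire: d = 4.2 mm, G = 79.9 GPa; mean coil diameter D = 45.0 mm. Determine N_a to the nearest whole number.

Required rate k = F/δ = 28.9/20.3 = 1.4236 N/mm
N_a = Gd⁴/(8D³k) = (79.9×10³ × 4.2⁴)/(8 × 45.0³ × 1.4236)
    = 2.48625e+07 / 1.03784e+06 = 23.96 → 24 coils

24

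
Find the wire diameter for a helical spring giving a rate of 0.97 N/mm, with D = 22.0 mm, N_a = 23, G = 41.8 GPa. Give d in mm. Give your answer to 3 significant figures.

d = (8D³N_a·k / G)^(1/4) = (8·22.0³·23·0.97 / (41.8×10³))^0.25
  = (45.465)^0.25 = 2.5967 mm

2.60 mm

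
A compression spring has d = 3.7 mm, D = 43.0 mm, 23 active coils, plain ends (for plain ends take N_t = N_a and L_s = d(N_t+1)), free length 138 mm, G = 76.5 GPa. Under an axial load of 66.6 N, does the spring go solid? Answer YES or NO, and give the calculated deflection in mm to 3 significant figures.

YES, δ = 68.0 mm

k = Gd⁴/(8D³N_a) = (76.5×10³)(3.7⁴)/(8·43.0³·23) = 0.98004 N/mm
N_t = 23; L_s = 3.7·24 = 88.8 mm; δ_solid = L₀ − L_s = 138 − 88.8 = 49.2 mm
δ = F/k = 66.6/0.98004 = 67.956 mm
δ ≥ δ_solid → spring goes solid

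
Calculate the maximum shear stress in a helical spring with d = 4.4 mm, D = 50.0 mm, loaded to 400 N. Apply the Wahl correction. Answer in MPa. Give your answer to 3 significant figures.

Spring index C = D/d = 50.0/4.4 = 11.3636
K_W = (4C−1)/(4C−4) + 0.615/C = 44.455/41.455 + 0.0541 = 1.1265
τ₀ = 8FD/(πd³) = 8·400·50.0/(π·4.4³) = 160000/267.61 = 597.88 MPa
τ_max = K·τ₀ = 1.1265 × 597.88 = 673.5 MPa

674 MPa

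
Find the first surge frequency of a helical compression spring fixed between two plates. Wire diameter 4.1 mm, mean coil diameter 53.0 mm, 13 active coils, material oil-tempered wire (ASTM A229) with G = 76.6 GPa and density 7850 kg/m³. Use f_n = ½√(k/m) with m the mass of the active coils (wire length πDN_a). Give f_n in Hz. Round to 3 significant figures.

k = Gd⁴/(8D³N_a) = (76.6×10³)(4.1⁴)/(8·53.0³·13) = 1.398 N/mm = 1398 N/m
Wire length L = πDN_a = π·53.0·13 = 2164.6 mm
m = ρ·(πd²/4)·L = 7850 × 13.203×10⁻⁶ m² × 2.1646 m = 0.22433 kg
f_n = ½√(k/m) = 0.5·√(1398/0.22433) = 0.5·√(6231.7) = 39.471 Hz

39.5 Hz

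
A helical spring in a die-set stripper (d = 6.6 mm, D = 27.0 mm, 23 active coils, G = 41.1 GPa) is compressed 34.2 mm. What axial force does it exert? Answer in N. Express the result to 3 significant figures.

736 N

k = Gd⁴/(8D³N_a) = (41.1×10³)(6.6⁴)/(8·27.0³·23) = 21.533 N/mm
F = k·δ = 21.533 × 34.2 = 736.44 N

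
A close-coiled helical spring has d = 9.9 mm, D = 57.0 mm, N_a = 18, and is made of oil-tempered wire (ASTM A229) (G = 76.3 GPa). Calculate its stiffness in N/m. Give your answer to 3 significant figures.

27500 N/m

k = Gd⁴/(8D³N_a) = (76.3×10³ × 9.9⁴) / (8 × 57.0³ × 18)
  = 7.32935e+08 / 2.66678e+07 = 27.484 N/mm = 27484 N/m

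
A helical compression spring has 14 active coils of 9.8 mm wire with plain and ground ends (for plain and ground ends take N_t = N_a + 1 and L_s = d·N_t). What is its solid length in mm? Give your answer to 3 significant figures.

plain and ground ends: N_t = N_a + 1 = 14 + 1 = 15
L_s = d·N_t = 9.8 × 15 = 147 mm

147 mm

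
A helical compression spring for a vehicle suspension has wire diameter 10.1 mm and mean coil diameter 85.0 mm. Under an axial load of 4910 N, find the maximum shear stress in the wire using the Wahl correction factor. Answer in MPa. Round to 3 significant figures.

1210 MPa

Spring index C = D/d = 85.0/10.1 = 8.4158
K_W = (4C−1)/(4C−4) + 0.615/C = 32.663/29.663 + 0.0731 = 1.1742
τ₀ = 8FD/(πd³) = 8·4910·85.0/(π·10.1³) = 3.3388e+06/3236.8 = 1031.5 MPa
τ_max = K·τ₀ = 1.1742 × 1031.5 = 1211.2 MPa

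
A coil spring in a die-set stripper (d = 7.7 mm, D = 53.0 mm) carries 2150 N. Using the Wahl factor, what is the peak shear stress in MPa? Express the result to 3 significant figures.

773 MPa

Spring index C = D/d = 53.0/7.7 = 6.8831
K_W = (4C−1)/(4C−4) + 0.615/C = 26.532/23.532 + 0.0893 = 1.2168
τ₀ = 8FD/(πd³) = 8·2150·53.0/(π·7.7³) = 911600/1434.2 = 635.6 MPa
τ_max = K·τ₀ = 1.2168 × 635.6 = 773.42 MPa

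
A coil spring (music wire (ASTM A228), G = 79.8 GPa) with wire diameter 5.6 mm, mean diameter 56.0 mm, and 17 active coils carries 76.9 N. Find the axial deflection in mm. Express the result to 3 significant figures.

23.4 mm

k = Gd⁴/(8D³N_a) = (79.8×10³)(5.6⁴)/(8·56.0³·17) = 3.2859 N/mm
δ = F/k = 76.9 / 3.2859 = 23.403 mm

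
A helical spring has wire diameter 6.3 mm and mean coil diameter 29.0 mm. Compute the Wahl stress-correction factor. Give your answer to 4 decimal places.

C = D/d = 29.0/6.3 = 4.6032
K_W = (4C−1)/(4C−4) + 0.615/C = 17.413/14.413 + 0.1336 = 1.3418

1.3418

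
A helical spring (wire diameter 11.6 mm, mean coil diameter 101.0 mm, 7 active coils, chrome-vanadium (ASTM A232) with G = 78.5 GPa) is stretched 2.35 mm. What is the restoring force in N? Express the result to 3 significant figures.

57.9 N

k = Gd⁴/(8D³N_a) = (78.5×10³)(11.6⁴)/(8·101.0³·7) = 24.635 N/mm
F = k·δ = 24.635 × 2.35 = 57.892 N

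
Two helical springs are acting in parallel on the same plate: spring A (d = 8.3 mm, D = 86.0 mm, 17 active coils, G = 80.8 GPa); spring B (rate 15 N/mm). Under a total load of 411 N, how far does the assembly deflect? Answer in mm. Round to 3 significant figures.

21.1 mm

k_A = Gd⁴/(8D³N_a) = (80.8×10³)(8.3⁴)/(8·86.0³·17) = 4.4329 N/mm
Parallel: k_eq = 4.4329 + 15 = 19.433 N/mm
δ = F/k_eq = 411/19.433 = 21.15 mm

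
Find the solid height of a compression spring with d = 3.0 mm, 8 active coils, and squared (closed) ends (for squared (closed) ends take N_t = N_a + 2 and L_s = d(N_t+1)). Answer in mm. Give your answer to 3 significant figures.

squared (closed) ends: N_t = N_a + 2 = 8 + 2 = 10
L_s = d·(N_t+1) = 3.0 × 11 = 33 mm

33.0 mm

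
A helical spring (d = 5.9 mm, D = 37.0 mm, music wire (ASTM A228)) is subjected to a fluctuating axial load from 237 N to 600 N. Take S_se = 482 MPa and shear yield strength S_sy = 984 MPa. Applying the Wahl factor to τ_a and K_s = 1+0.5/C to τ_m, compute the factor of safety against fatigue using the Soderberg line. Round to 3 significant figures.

C = D/d = 37.0/5.9 = 6.2712; K_W = (4C−1)/(4C−4)+0.615/C = 1.2404; K_s = 1+0.5/C = 1.0797
F_a = (F_max−F_min)/2 = 181.5 N; F_m = (F_max+F_min)/2 = 418.5 N
τ_a = K_W·8F_aD/(πd³) = 1.2404 × 83.265 = 103.28 MPa
τ_m = K_s·8F_mD/(πd³) = 1.0797 × 191.99 = 207.3 MPa
Soderberg: 1/n_f = τ_a/S_se + τ_m/S_sy = 103.28/482 + 207.3/984 = 0.21427 + 0.21067 = 0.42494
n_f = 1/0.42494 = 2.353

2.35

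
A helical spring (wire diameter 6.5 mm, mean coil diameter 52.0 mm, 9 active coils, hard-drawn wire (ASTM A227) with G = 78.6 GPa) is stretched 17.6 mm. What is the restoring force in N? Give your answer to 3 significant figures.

244 N

k = Gd⁴/(8D³N_a) = (78.6×10³)(6.5⁴)/(8·52.0³·9) = 13.859 N/mm
F = k·δ = 13.859 × 17.6 = 243.92 N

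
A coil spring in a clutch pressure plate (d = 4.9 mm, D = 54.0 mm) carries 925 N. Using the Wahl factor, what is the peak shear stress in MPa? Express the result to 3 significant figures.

1220 MPa

Spring index C = D/d = 54.0/4.9 = 11.0204
K_W = (4C−1)/(4C−4) + 0.615/C = 43.082/40.082 + 0.0558 = 1.1307
τ₀ = 8FD/(πd³) = 8·925·54.0/(π·4.9³) = 399600/369.61 = 1081.2 MPa
τ_max = K·τ₀ = 1.1307 × 1081.2 = 1222.4 MPa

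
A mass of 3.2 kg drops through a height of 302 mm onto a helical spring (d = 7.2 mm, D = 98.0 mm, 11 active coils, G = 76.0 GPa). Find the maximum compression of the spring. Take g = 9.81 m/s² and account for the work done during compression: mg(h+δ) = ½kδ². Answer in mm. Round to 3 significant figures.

k = Gd⁴/(8D³N_a) = (76.0×10³)(7.2⁴)/(8·98.0³·11) = 2.4659 N/mm
W = mg = 3.2 × 9.81 = 31.392 N
½kδ² − Wδ − Wh = 0 → δ = (W + √(W² + 2kWh))/k
δ = (31.392 + √(985.46 + 46756.1))/2.4659 = (31.392 + 218.5)/2.4659 = 101.34 mm

101 mm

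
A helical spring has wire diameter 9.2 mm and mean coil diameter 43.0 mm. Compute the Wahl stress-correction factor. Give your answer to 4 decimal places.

C = D/d = 43.0/9.2 = 4.6739
K_W = (4C−1)/(4C−4) + 0.615/C = 17.696/14.696 + 0.1316 = 1.3357

1.3357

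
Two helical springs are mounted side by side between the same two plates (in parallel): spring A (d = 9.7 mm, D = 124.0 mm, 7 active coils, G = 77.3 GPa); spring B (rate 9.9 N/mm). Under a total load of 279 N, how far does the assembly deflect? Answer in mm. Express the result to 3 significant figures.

k_A = Gd⁴/(8D³N_a) = (77.3×10³)(9.7⁴)/(8·124.0³·7) = 6.4093 N/mm
Parallel: k_eq = 6.4093 + 9.9 = 16.309 N/mm
δ = F/k_eq = 279/16.309 = 17.107 mm

17.1 mm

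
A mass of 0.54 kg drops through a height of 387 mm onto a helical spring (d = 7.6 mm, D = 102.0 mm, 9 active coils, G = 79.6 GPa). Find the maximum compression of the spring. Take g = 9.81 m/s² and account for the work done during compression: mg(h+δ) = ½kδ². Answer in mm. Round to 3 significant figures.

35.9 mm

k = Gd⁴/(8D³N_a) = (79.6×10³)(7.6⁴)/(8·102.0³·9) = 3.4756 N/mm
W = mg = 0.54 × 9.81 = 5.2974 N
½kδ² − Wδ − Wh = 0 → δ = (W + √(W² + 2kWh))/k
δ = (5.2974 + √(28.062 + 14250.8))/3.4756 = (5.2974 + 119.49)/3.4756 = 35.905 mm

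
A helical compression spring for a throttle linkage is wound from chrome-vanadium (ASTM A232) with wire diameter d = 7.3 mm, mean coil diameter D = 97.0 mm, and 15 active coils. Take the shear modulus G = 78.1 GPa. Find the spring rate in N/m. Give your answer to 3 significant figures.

k = Gd⁴/(8D³N_a) = (78.1×10³ × 7.3⁴) / (8 × 97.0³ × 15)
  = 2.2179e+08 / 1.09521e+08 = 2.0251 N/mm = 2025.1 N/m

2030 N/m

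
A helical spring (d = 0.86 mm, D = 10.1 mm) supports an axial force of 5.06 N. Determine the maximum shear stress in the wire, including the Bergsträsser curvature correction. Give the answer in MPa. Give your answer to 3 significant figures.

228 MPa

Spring index C = D/d = 10.1/0.86 = 11.7442
K_B = (4C+2)/(4C−3) = 48.977/43.977 = 1.1137
τ₀ = 8FD/(πd³) = 8·5.06·10.1/(π·0.86³) = 408.848/1.9982 = 204.61 MPa
τ_max = K·τ₀ = 1.1137 × 204.61 = 227.87 MPa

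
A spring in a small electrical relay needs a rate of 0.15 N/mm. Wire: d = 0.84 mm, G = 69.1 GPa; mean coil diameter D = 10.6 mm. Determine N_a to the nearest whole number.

24

N_a = Gd⁴/(8D³k) = (69.1×10³ × 0.84⁴)/(8 × 10.6³ × 0.15)
    = 34402.9 / 1429.22 = 24.07 → 24 coils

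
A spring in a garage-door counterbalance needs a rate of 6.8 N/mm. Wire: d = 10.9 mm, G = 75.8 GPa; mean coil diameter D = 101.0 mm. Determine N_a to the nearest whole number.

N_a = Gd⁴/(8D³k) = (75.8×10³ × 10.9⁴)/(8 × 101.0³ × 6.8)
    = 1.06998e+09 / 5.60484e+07 = 19.09 → 19 coils

19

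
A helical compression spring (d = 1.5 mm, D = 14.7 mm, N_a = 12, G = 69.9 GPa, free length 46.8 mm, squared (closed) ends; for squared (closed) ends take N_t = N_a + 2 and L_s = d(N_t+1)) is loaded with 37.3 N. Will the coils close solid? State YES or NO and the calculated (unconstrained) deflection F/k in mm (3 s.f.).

k = Gd⁴/(8D³N_a) = (69.9×10³)(1.5⁴)/(8·14.7³·12) = 1.1604 N/mm
N_t = 14; L_s = 1.5·15 = 22.5 mm; δ_solid = L₀ − L_s = 46.8 − 22.5 = 24.3 mm
δ = F/k = 37.3/1.1604 = 32.143 mm
δ ≥ δ_solid → spring goes solid

YES, δ = 32.1 mm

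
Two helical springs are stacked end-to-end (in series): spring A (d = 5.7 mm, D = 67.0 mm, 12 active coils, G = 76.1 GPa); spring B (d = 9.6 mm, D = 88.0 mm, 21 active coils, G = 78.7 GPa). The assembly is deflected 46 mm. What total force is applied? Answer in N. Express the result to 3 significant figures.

k_A = Gd⁴/(8D³N_a) = (76.1×10³)(5.7⁴)/(8·67.0³·12) = 2.7822 N/mm
k_B = Gd⁴/(8D³N_a) = (78.7×10³)(9.6⁴)/(8·88.0³·21) = 5.8385 N/mm
Series: 1/k_eq = 1/2.7822 + 1/5.8385 = 0.5307; k_eq = 1.8843 N/mm
F = k_eq·δ = 1.8843·46 = 86.677 N

86.7 N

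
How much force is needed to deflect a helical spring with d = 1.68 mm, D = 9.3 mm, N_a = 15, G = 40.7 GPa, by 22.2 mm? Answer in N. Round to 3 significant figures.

74.6 N

k = Gd⁴/(8D³N_a) = (40.7×10³)(1.68⁴)/(8·9.3³·15) = 3.3589 N/mm
F = k·δ = 3.3589 × 22.2 = 74.568 N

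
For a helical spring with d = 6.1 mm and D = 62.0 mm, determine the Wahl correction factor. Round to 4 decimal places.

1.1424

C = D/d = 62.0/6.1 = 10.1639
K_W = (4C−1)/(4C−4) + 0.615/C = 39.656/36.656 + 0.0605 = 1.1424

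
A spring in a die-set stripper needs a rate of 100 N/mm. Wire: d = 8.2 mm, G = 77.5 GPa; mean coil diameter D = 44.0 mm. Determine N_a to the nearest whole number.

N_a = Gd⁴/(8D³k) = (77.5×10³ × 8.2⁴)/(8 × 44.0³ × 100)
    = 3.50394e+08 / 6.81472e+07 = 5.142 → 5 coils

5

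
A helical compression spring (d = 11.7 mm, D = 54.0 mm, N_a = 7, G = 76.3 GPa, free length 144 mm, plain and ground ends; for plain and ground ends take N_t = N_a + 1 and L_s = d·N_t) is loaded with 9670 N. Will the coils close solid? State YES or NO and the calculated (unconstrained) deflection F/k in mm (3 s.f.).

k = Gd⁴/(8D³N_a) = (76.3×10³)(11.7⁴)/(8·54.0³·7) = 162.14 N/mm
N_t = 8; L_s = 11.7·8 = 93.6 mm; δ_solid = L₀ − L_s = 144 − 93.6 = 50.4 mm
δ = F/k = 9670/162.14 = 59.639 mm
δ ≥ δ_solid → spring goes solid

YES, δ = 59.6 mm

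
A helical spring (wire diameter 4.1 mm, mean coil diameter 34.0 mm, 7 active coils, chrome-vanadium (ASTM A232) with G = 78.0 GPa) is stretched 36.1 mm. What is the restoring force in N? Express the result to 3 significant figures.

362 N

k = Gd⁴/(8D³N_a) = (78.0×10³)(4.1⁴)/(8·34.0³·7) = 10.014 N/mm
F = k·δ = 10.014 × 36.1 = 361.5 N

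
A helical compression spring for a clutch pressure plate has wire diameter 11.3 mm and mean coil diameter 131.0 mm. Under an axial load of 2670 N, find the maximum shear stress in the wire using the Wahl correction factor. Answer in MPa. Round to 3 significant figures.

Spring index C = D/d = 131.0/11.3 = 11.5929
K_W = (4C−1)/(4C−4) + 0.615/C = 45.372/42.372 + 0.0530 = 1.1239
τ₀ = 8FD/(πd³) = 8·2670·131.0/(π·11.3³) = 2.79816e+06/4533 = 617.29 MPa
τ_max = K·τ₀ = 1.1239 × 617.29 = 693.74 MPa

694 MPa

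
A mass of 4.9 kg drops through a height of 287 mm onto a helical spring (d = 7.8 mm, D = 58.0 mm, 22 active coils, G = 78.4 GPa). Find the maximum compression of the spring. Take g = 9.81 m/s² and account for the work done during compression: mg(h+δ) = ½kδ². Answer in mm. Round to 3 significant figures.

k = Gd⁴/(8D³N_a) = (78.4×10³)(7.8⁴)/(8·58.0³·22) = 8.4508 N/mm
W = mg = 4.9 × 9.81 = 48.069 N
½kδ² − Wδ − Wh = 0 → δ = (W + √(W² + 2kWh))/k
δ = (48.069 + √(2310.6 + 233171))/8.4508 = (48.069 + 485.26)/8.4508 = 63.11 mm

63.1 mm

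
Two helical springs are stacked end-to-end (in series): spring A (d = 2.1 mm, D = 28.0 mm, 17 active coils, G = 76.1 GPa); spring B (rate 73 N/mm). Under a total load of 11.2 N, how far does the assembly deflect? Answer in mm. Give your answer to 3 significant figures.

k_A = Gd⁴/(8D³N_a) = (76.1×10³)(2.1⁴)/(8·28.0³·17) = 0.49573 N/mm
Series: 1/k_eq = 1/0.49573 + 1/73 = 2.0309; k_eq = 0.49239 N/mm
δ = F/k_eq = 11.2/0.49239 = 22.746 mm

22.7 mm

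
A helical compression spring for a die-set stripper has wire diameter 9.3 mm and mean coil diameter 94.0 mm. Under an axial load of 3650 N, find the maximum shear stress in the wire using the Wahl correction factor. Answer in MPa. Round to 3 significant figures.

Spring index C = D/d = 94.0/9.3 = 10.1075
K_W = (4C−1)/(4C−4) + 0.615/C = 39.430/36.430 + 0.0608 = 1.1432
τ₀ = 8FD/(πd³) = 8·3650·94.0/(π·9.3³) = 2.7448e+06/2527 = 1086.2 MPa
τ_max = K·τ₀ = 1.1432 × 1086.2 = 1241.7 MPa

1240 MPa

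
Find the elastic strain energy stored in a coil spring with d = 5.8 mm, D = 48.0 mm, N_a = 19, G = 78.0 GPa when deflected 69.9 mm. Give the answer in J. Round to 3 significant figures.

12.8 J

k = Gd⁴/(8D³N_a) = (78.0×10³)(5.8⁴)/(8·48.0³·19) = 5.251 N/mm
U = ½kδ² = 0.5 × 5.251 × 69.9² = 12828 N·mm = 12.828 J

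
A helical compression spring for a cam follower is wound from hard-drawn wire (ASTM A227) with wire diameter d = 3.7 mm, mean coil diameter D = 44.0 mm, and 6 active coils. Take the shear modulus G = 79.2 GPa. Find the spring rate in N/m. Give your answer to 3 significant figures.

k = Gd⁴/(8D³N_a) = (79.2×10³ × 3.7⁴) / (8 × 44.0³ × 6)
  = 1.48434e+07 / 4.08883e+06 = 3.6302 N/mm = 3630.2 N/m

3630 N/m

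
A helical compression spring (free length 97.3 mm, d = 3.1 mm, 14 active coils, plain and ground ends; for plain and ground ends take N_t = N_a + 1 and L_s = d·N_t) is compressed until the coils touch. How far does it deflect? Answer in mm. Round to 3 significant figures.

50.8 mm

N_t = 15; L_s = 3.1·15 = 46.5 mm
δ_solid = L₀ − L_s = 97.3 − 46.5 = 50.8 mm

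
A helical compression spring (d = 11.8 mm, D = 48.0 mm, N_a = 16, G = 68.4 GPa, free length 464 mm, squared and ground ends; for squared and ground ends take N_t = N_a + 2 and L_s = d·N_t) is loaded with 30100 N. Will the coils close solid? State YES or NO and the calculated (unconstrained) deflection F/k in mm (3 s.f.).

k = Gd⁴/(8D³N_a) = (68.4×10³)(11.8⁴)/(8·48.0³·16) = 93.681 N/mm
N_t = 18; L_s = 11.8·18 = 212.4 mm; δ_solid = L₀ − L_s = 464 − 212.4 = 251.6 mm
δ = F/k = 30100/93.681 = 321.3 mm
δ ≥ δ_solid → spring goes solid

YES, δ = 321 mm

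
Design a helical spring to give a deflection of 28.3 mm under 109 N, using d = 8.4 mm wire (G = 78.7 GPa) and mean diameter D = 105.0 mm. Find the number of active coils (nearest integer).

11

Required rate k = F/δ = 109/28.3 = 3.8516 N/mm
N_a = Gd⁴/(8D³k) = (78.7×10³ × 8.4⁴)/(8 × 105.0³ × 3.8516)
    = 3.91825e+08 / 3.56696e+07 = 10.98 → 11 coils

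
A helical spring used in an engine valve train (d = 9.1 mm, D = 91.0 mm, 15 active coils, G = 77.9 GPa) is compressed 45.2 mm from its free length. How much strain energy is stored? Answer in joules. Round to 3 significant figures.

6.03 J

k = Gd⁴/(8D³N_a) = (77.9×10³)(9.1⁴)/(8·91.0³·15) = 5.9074 N/mm
U = ½kδ² = 0.5 × 5.9074 × 45.2² = 6034.5 N·mm = 6.0345 J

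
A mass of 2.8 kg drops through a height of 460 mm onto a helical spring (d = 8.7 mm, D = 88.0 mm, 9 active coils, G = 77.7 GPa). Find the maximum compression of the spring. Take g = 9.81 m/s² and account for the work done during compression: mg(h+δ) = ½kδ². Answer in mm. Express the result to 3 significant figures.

k = Gd⁴/(8D³N_a) = (77.7×10³)(8.7⁴)/(8·88.0³·9) = 9.0723 N/mm
W = mg = 2.8 × 9.81 = 27.468 N
½kδ² − Wδ − Wh = 0 → δ = (W + √(W² + 2kWh))/k
δ = (27.468 + √(754.49 + 229262))/9.0723 = (27.468 + 479.6)/9.0723 = 55.892 mm

55.9 mm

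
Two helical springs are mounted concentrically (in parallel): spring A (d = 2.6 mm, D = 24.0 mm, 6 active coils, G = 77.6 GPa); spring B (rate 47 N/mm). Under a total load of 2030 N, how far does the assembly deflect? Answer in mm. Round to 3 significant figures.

k_A = Gd⁴/(8D³N_a) = (77.6×10³)(2.6⁴)/(8·24.0³·6) = 5.3442 N/mm
Parallel: k_eq = 5.3442 + 47 = 52.344 N/mm
δ = F/k_eq = 2030/52.344 = 38.782 mm

38.8 mm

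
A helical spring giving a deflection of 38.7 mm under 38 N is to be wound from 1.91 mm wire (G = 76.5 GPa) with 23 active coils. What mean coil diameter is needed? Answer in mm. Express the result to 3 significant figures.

Required rate k = F/δ = 38/38.7 = 0.98191 N/mm
D = (Gd⁴/(8N_a·k))^(1/3) = (76.5×10³·1.91⁴/(8·23·0.98191))^(1/3)
  = (5635.14)^(1/3) = 17.7951 mm

17.8 mm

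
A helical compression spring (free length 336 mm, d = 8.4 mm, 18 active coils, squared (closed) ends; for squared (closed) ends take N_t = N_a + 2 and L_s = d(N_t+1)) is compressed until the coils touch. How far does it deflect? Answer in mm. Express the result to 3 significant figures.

N_t = 20; L_s = 8.4·21 = 176.4 mm
δ_solid = L₀ − L_s = 336 − 176.4 = 159.6 mm

160 mm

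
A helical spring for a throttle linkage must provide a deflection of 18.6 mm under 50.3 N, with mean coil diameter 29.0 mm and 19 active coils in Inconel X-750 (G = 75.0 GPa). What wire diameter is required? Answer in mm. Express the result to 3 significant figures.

3.40 mm

Required rate k = F/δ = 50.3/18.6 = 2.7043 N/mm
d = (8D³N_a·k / G)^(1/4) = (8·29.0³·19·2.7043 / (75.0×10³))^0.25
  = (133.67)^0.25 = 3.4002 mm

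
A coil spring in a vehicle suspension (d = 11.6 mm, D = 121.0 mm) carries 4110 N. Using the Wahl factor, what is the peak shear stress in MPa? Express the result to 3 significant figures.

924 MPa

Spring index C = D/d = 121.0/11.6 = 10.4310
K_W = (4C−1)/(4C−4) + 0.615/C = 40.724/37.724 + 0.0590 = 1.1385
τ₀ = 8FD/(πd³) = 8·4110·121.0/(π·11.6³) = 3.97848e+06/4903.7 = 811.32 MPa
τ_max = K·τ₀ = 1.1385 × 811.32 = 923.68 MPa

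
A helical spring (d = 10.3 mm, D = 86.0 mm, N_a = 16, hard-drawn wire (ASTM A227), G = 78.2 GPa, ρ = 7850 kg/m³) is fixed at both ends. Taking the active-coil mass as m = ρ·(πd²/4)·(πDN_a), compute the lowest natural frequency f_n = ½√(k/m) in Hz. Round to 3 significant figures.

30.9 Hz

k = Gd⁴/(8D³N_a) = (78.2×10³)(10.3⁴)/(8·86.0³·16) = 10.811 N/mm = 10811 N/m
Wire length L = πDN_a = π·86.0·16 = 4322.8 mm
m = ρ·(πd²/4)·L = 7850 × 83.323×10⁻⁶ m² × 4.3228 m = 2.8275 kg
f_n = ½√(k/m) = 0.5·√(10811/2.8275) = 0.5·√(3823.4) = 30.917 Hz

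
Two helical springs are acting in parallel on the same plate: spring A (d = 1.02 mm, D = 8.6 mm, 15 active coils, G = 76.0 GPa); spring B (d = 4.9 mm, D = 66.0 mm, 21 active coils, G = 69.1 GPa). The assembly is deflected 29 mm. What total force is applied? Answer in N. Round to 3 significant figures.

k_A = Gd⁴/(8D³N_a) = (76.0×10³)(1.02⁴)/(8·8.6³·15) = 1.0778 N/mm
k_B = Gd⁴/(8D³N_a) = (69.1×10³)(4.9⁴)/(8·66.0³·21) = 0.82475 N/mm
Parallel: k_eq = 1.0778 + 0.82475 = 1.9025 N/mm
F = k_eq·δ = 1.9025·29 = 55.174 N

55.2 N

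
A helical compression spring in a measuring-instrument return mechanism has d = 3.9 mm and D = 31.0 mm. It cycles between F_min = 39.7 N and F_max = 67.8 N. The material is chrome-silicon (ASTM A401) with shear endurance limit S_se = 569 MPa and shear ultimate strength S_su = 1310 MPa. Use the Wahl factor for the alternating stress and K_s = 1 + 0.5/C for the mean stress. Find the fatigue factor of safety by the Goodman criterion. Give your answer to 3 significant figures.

10.3

C = D/d = 31.0/3.9 = 7.9487; K_W = (4C−1)/(4C−4)+0.615/C = 1.1853; K_s = 1+0.5/C = 1.0629
F_a = (F_max−F_min)/2 = 14.05 N; F_m = (F_max+F_min)/2 = 53.75 N
τ_a = K_W·8F_aD/(πd³) = 1.1853 × 18.698 = 22.162 MPa
τ_m = K_s·8F_mD/(πd³) = 1.0629 × 71.53 = 76.029 MPa
Goodman: 1/n_f = τ_a/S_se + τ_m/S_su = 22.162/569 + 76.029/1310 = 0.03895 + 0.05804 = 0.096987
n_f = 1/0.096987 = 10.31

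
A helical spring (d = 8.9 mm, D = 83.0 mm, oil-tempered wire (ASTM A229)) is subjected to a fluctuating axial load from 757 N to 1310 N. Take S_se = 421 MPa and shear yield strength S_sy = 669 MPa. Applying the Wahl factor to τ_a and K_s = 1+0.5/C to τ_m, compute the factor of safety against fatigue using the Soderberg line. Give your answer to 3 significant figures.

1.40

C = D/d = 83.0/8.9 = 9.3258; K_W = (4C−1)/(4C−4)+0.615/C = 1.1560; K_s = 1+0.5/C = 1.0536
F_a = (F_max−F_min)/2 = 276.5 N; F_m = (F_max+F_min)/2 = 1033.5 N
τ_a = K_W·8F_aD/(πd³) = 1.1560 × 82.898 = 95.832 MPa
τ_m = K_s·8F_mD/(πd³) = 1.0536 × 309.86 = 326.47 MPa
Soderberg: 1/n_f = τ_a/S_se + τ_m/S_sy = 95.832/421 + 326.47/669 = 0.22763 + 0.48799 = 0.71562
n_f = 1/0.71562 = 1.397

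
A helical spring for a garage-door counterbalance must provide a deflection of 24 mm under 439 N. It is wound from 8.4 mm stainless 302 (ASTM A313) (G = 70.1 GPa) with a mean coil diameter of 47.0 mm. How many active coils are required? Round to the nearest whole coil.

Required rate k = F/δ = 439/24 = 18.292 N/mm
N_a = Gd⁴/(8D³k) = (70.1×10³ × 8.4⁴)/(8 × 47.0³ × 18.292)
    = 3.49008e+08 / 1.51928e+07 = 22.97 → 23 coils

23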